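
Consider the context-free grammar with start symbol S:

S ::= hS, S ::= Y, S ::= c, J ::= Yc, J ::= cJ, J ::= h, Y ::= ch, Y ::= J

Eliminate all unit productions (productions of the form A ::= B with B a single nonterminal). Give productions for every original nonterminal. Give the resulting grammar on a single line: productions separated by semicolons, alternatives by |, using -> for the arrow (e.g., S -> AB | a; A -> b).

Unit productions: S->Y, Y->J.
Unit pairs (A ⇒* B via units): (S,J), (S,Y), (Y,J).
S: inherits non-unit rules of {J, S, Y} → Yc | c | cJ | ch | h | hS.
J: inherits non-unit rules of {J} → Yc | cJ | h.
Y: inherits non-unit rules of {J, Y} → Yc | cJ | ch | h.

S -> c | h | Yc | cJ | ch | hS; J -> h | Yc | cJ; Y -> h | Yc | cJ | ch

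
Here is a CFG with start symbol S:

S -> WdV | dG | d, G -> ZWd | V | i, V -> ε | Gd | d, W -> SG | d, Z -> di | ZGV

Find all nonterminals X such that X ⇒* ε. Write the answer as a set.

Directly nullable (have an ε-rule): {V}.
G is nullable via G -> V (every symbol on the right is already known nullable).
Not nullable: S, W, Z — each has a terminal in every rule's right-hand side or depends on a non-nullable symbol.

{G, V}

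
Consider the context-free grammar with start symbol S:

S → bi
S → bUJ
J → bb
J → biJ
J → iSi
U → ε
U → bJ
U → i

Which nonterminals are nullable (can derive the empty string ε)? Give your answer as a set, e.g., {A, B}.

{U}

Directly nullable (have an ε-rule): {U}.
Not nullable: J, S — each has a terminal in every rule's right-hand side or depends on a non-nullable symbol.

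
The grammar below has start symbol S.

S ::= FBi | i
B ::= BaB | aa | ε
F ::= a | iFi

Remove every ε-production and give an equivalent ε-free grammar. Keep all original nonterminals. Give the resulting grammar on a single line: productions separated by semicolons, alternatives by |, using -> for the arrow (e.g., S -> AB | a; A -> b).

Nullable set: {B}.
S -> FBi: B nullable, giving FBi | Fi.
Drop B -> ε.
B -> BaB: B, B nullable, giving Ba | BaB | a | aB.
Unchanged (no nullable symbols): S -> i; B -> aa; F -> a; F -> iFi.

S -> i | Fi | FBi; B -> a | Ba | aB | aa | BaB; F -> a | iFi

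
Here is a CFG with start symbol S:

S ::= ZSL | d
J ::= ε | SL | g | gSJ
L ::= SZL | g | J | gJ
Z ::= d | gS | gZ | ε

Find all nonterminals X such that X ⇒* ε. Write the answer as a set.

{J, L, Z}

Directly nullable (have an ε-rule): {J, Z}.
L is nullable via L -> J (every symbol on the right is already known nullable).
Not nullable: S — each has a terminal in every rule's right-hand side or depends on a non-nullable symbol.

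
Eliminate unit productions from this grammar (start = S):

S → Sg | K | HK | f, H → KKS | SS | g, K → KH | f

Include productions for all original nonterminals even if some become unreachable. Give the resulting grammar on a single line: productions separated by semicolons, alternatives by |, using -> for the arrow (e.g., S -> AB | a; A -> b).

S -> f | HK | KH | Sg; H -> g | SS | KKS; K -> f | KH

Unit productions: S->K.
Unit pairs (A ⇒* B via units): (S,K).
S: inherits non-unit rules of {K, S} → HK | KH | Sg | f.
H: inherits non-unit rules of {H} → KKS | SS | g.
K: inherits non-unit rules of {K} → KH | f.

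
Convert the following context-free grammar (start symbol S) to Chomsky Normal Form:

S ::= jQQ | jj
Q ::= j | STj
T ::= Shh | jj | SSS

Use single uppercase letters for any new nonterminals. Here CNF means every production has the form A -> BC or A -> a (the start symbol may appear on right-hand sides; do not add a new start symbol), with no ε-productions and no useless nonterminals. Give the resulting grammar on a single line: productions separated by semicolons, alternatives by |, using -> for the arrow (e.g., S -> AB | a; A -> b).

No ε-productions.
No unit productions to eliminate.
TERM: introduce B -> h, A -> j and substitute in every rule of length ≥2.
BIN: Q -> STA becomes Q -> SC, C -> TA; S -> AQQ becomes S -> AD, D -> QQ; T -> SBB becomes T -> SE, E -> BB; T -> SSS becomes T -> SF, F -> SS.

S -> AA | AD; A -> j; B -> h; C -> TA; D -> QQ; E -> BB; F -> SS; Q -> j | SC; T -> AA | SE | SF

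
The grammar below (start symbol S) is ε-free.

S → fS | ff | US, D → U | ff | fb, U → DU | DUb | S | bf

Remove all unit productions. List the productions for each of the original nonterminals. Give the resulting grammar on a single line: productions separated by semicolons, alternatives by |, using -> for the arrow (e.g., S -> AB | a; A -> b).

Unit productions: D->U, U->S.
Unit pairs (A ⇒* B via units): (D,S), (D,U), (U,S).
S: inherits non-unit rules of {S} → US | fS | ff.
D: inherits non-unit rules of {D, S, U} → DU | DUb | US | bf | fS | fb | ff.
U: inherits non-unit rules of {S, U} → DU | DUb | US | bf | fS | ff.

S -> US | fS | ff; D -> DU | US | bf | fS | fb | ff | DUb; U -> DU | US | bf | fS | ff | DUb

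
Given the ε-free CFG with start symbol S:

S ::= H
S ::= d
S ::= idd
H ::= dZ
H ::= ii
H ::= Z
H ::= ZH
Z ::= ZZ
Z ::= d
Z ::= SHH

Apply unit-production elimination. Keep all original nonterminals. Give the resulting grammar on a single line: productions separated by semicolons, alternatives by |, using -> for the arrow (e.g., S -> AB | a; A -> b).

S -> d | ZH | ZZ | dZ | ii | SHH | idd; H -> d | ZH | ZZ | dZ | ii | SHH; Z -> d | ZZ | SHH

Unit productions: H->Z, S->H.
Unit pairs (A ⇒* B via units): (H,Z), (S,H), (S,Z).
S: inherits non-unit rules of {H, S, Z} → SHH | ZH | ZZ | d | dZ | idd | ii.
H: inherits non-unit rules of {H, Z} → SHH | ZH | ZZ | d | dZ | ii.
Z: inherits non-unit rules of {Z} → SHH | ZZ | d.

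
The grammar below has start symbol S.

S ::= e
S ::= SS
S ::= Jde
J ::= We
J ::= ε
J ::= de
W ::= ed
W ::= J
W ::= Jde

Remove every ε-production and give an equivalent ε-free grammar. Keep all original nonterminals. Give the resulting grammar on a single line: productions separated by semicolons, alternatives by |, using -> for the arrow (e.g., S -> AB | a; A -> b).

Nullable set: {J, W}.
S -> Jde: J nullable, giving Jde | de.
Drop J -> ε.
J -> We: W nullable, giving We | e.
W -> J: J nullable, giving J.
W -> Jde: J nullable, giving Jde | de.
Unchanged (no nullable symbols): S -> SS; S -> e; J -> de; W -> ed.

S -> e | SS | de | Jde; J -> e | We | de; W -> J | de | ed | Jde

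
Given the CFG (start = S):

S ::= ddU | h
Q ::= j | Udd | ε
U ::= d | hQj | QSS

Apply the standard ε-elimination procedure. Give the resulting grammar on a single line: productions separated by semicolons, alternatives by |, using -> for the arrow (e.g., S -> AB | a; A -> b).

S -> h | ddU; Q -> j | Udd; U -> d | SS | hj | QSS | hQj

Nullable set: {Q}.
Drop Q -> ε.
U -> QSS: Q nullable, giving QSS | SS.
U -> hQj: Q nullable, giving hQj | hj.
Unchanged (no nullable symbols): S -> ddU; S -> h; Q -> Udd; Q -> j; U -> d.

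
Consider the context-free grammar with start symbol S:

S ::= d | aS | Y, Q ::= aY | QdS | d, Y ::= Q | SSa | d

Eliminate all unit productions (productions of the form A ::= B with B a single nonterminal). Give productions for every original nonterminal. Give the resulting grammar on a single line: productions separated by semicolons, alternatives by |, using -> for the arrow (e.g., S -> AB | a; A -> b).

S -> d | aS | aY | QdS | SSa; Q -> d | aY | QdS; Y -> d | aY | QdS | SSa

Unit productions: S->Y, Y->Q.
Unit pairs (A ⇒* B via units): (S,Q), (S,Y), (Y,Q).
S: inherits non-unit rules of {Q, S, Y} → QdS | SSa | aS | aY | d.
Q: inherits non-unit rules of {Q} → QdS | aY | d.
Y: inherits non-unit rules of {Q, Y} → QdS | SSa | aY | d.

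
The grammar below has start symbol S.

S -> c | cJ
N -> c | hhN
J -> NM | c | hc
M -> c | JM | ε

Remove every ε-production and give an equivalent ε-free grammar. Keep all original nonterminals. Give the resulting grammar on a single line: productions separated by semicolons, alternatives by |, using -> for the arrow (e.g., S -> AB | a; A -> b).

S -> c | cJ; J -> N | c | NM | hc; M -> J | c | JM; N -> c | hhN

Nullable set: {M}.
J -> NM: M nullable, giving N | NM.
Drop M -> ε.
M -> JM: M nullable, giving J | JM.
Unchanged (no nullable symbols): S -> c; S -> cJ; J -> c; J -> hc; M -> c; N -> c; N -> hhN.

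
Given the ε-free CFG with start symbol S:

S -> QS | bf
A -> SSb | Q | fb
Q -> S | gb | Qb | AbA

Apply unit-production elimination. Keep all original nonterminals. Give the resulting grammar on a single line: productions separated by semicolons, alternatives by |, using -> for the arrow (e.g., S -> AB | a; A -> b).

Unit productions: A->Q, Q->S.
Unit pairs (A ⇒* B via units): (A,Q), (A,S), (Q,S).
S: inherits non-unit rules of {S} → QS | bf.
A: inherits non-unit rules of {A, Q, S} → AbA | QS | Qb | SSb | bf | fb | gb.
Q: inherits non-unit rules of {Q, S} → AbA | QS | Qb | bf | gb.

S -> QS | bf; A -> QS | Qb | bf | fb | gb | AbA | SSb; Q -> QS | Qb | bf | gb | AbA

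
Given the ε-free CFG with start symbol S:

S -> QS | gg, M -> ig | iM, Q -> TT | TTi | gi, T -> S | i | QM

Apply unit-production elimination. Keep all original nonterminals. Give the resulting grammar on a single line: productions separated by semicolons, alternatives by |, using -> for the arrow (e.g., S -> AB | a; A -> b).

S -> QS | gg; M -> iM | ig; Q -> TT | gi | TTi; T -> i | QM | QS | gg

Unit productions: T->S.
Unit pairs (A ⇒* B via units): (T,S).
S: inherits non-unit rules of {S} → QS | gg.
M: inherits non-unit rules of {M} → iM | ig.
Q: inherits non-unit rules of {Q} → TT | TTi | gi.
T: inherits non-unit rules of {S, T} → QM | QS | gg | i.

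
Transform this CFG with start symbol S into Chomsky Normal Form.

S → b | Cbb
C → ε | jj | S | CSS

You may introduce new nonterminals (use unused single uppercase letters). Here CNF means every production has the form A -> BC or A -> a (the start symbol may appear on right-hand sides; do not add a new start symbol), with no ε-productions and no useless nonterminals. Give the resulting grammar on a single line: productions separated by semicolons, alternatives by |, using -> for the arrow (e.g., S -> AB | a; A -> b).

S -> b | AA | CF; A -> b; B -> j; C -> b | AA | BB | CD | CE | SS; D -> AA; E -> SS; F -> AA

Nullable: {C}; after ε-elimination: S -> b | bb | Cbb; C -> S | SS | jj | CSS.
After unit-elimination: S -> b | bb | Cbb; C -> b | SS | bb | jj | CSS | Cbb.
TERM: introduce A -> b, B -> j and substitute in every rule of length ≥2.
BIN: C -> CAA becomes C -> CD, D -> AA; C -> CSS becomes C -> CE, E -> SS; S -> CAA becomes S -> CF, F -> AA.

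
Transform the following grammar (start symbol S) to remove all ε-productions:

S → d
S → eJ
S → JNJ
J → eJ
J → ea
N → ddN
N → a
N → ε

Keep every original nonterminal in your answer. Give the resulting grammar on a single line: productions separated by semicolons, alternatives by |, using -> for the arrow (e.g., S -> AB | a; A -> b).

Nullable set: {N}.
S -> JNJ: N nullable, giving JJ | JNJ.
Drop N -> ε.
N -> ddN: N nullable, giving dd | ddN.
Unchanged (no nullable symbols): S -> d; S -> eJ; J -> eJ; J -> ea; N -> a.

S -> d | JJ | eJ | JNJ; J -> eJ | ea; N -> a | dd | ddN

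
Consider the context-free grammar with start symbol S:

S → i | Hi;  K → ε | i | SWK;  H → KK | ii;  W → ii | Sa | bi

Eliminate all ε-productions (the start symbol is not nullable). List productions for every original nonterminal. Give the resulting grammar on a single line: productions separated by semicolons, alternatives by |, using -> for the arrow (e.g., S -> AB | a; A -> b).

Nullable set: {H, K}.
S -> Hi: H nullable, giving Hi | i.
H -> KK: K, K nullable, giving K | KK.
Drop K -> ε.
K -> SWK: K nullable, giving SW | SWK.
Unchanged (no nullable symbols): S -> i; H -> ii; K -> i; W -> Sa; W -> bi; W -> ii.

S -> i | Hi; H -> K | KK | ii; K -> i | SW | SWK; W -> Sa | bi | ii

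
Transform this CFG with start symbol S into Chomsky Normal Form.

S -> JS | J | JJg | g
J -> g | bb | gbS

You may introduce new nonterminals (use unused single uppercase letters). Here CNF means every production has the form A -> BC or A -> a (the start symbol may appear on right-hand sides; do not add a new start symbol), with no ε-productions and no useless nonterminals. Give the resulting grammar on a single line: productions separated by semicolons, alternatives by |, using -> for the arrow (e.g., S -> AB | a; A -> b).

S -> g | AA | BD | JE | JS; A -> b; B -> g; C -> AS; D -> AS; E -> JB; J -> g | AA | BC

No ε-productions.
After unit-elimination: S -> g | JS | bb | JJg | gbS; J -> g | bb | gbS.
TERM: introduce A -> b, B -> g and substitute in every rule of length ≥2.
BIN: J -> BAS becomes J -> BC, C -> AS; S -> BAS becomes S -> BD, D -> AS; S -> JJB becomes S -> JE, E -> JB.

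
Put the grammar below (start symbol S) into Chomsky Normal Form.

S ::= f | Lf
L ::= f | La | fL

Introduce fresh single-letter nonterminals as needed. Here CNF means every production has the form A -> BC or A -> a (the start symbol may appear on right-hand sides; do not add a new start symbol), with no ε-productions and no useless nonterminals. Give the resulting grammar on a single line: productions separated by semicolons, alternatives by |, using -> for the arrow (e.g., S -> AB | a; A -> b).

No ε-productions.
No unit productions to eliminate.
TERM: introduce A -> a, B -> f and substitute in every rule of length ≥2.

S -> f | LB; A -> a; B -> f; L -> f | BL | LA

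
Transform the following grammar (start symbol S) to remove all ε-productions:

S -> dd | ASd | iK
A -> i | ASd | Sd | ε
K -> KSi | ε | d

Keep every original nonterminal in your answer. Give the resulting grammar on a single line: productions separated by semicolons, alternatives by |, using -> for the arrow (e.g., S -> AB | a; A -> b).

S -> i | Sd | dd | iK | ASd; A -> i | Sd | ASd; K -> d | Si | KSi

Nullable set: {A, K}.
S -> ASd: A nullable, giving ASd | Sd.
S -> iK: K nullable, giving i | iK.
Drop A -> ε.
A -> ASd: A nullable, giving ASd | Sd.
Drop K -> ε.
K -> KSi: K nullable, giving KSi | Si.
Unchanged (no nullable symbols): S -> dd; A -> Sd; A -> i; K -> d.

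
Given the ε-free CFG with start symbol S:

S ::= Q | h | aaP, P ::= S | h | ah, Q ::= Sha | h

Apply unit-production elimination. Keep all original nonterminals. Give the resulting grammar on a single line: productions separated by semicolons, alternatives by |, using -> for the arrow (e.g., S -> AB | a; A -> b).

Unit productions: P->S, S->Q.
Unit pairs (A ⇒* B via units): (P,Q), (P,S), (S,Q).
S: inherits non-unit rules of {Q, S} → Sha | aaP | h.
P: inherits non-unit rules of {P, Q, S} → Sha | aaP | ah | h.
Q: inherits non-unit rules of {Q} → Sha | h.

S -> h | Sha | aaP; P -> h | ah | Sha | aaP; Q -> h | Sha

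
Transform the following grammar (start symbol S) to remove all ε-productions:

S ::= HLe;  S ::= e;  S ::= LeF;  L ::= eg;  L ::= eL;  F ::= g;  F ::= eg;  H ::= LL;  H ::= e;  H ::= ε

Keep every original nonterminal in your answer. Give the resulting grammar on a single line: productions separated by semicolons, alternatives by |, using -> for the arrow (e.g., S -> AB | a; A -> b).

Nullable set: {H}.
S -> HLe: H nullable, giving HLe | Le.
Drop H -> ε.
Unchanged (no nullable symbols): S -> LeF; S -> e; F -> eg; F -> g; H -> LL; H -> e; L -> eL; L -> eg.

S -> e | Le | HLe | LeF; F -> g | eg; H -> e | LL; L -> eL | eg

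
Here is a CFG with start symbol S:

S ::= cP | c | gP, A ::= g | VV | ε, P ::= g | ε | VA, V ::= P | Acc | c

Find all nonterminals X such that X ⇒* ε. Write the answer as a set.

Directly nullable (have an ε-rule): {A, P}.
V is nullable via V -> P (every symbol on the right is already known nullable).
Not nullable: S — each has a terminal in every rule's right-hand side or depends on a non-nullable symbol.

{A, P, V}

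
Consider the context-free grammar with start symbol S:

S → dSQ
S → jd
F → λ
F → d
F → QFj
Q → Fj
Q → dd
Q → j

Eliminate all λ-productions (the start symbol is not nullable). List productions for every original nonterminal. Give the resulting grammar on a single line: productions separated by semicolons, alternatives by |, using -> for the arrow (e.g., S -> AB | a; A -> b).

S -> jd | dSQ; F -> d | Qj | QFj; Q -> j | Fj | dd

Nullable set: {F}.
Drop F -> λ.
F -> QFj: F nullable, giving QFj | Qj.
Q -> Fj: F nullable, giving Fj | j.
Unchanged (no nullable symbols): S -> dSQ; S -> jd; F -> d; Q -> dd; Q -> j.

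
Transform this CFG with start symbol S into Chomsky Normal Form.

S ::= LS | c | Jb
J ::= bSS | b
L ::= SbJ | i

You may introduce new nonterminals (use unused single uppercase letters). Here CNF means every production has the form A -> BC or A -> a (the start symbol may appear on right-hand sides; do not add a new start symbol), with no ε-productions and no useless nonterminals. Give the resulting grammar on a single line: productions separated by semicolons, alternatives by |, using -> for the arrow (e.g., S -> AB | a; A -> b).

S -> c | JA | LS; A -> b; B -> SS; C -> AJ; J -> b | AB; L -> i | SC

No ε-productions.
No unit productions to eliminate.
TERM: introduce A -> b and substitute in every rule of length ≥2.
BIN: J -> ASS becomes J -> AB, B -> SS; L -> SAJ becomes L -> SC, C -> AJ.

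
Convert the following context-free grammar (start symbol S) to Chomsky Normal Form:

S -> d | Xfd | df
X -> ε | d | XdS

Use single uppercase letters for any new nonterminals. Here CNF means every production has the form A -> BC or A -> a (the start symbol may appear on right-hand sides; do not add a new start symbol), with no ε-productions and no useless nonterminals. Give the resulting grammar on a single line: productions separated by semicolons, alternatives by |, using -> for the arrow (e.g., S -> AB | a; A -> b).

Nullable: {X}; after ε-elimination: S -> d | df | fd | Xfd; X -> d | dS | XdS.
No unit productions to eliminate.
TERM: introduce B -> d, A -> f and substitute in every rule of length ≥2.
BIN: S -> XAB becomes S -> XC, C -> AB; X -> XBS becomes X -> XD, D -> BS.

S -> d | AB | BA | XC; A -> f; B -> d; C -> AB; D -> BS; X -> d | BS | XD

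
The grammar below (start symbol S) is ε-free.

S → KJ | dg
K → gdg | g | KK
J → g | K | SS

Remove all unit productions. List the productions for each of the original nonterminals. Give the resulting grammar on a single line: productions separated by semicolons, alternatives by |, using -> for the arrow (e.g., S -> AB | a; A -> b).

S -> KJ | dg; J -> g | KK | SS | gdg; K -> g | KK | gdg

Unit productions: J->K.
Unit pairs (A ⇒* B via units): (J,K).
S: inherits non-unit rules of {S} → KJ | dg.
J: inherits non-unit rules of {J, K} → KK | SS | g | gdg.
K: inherits non-unit rules of {K} → KK | g | gdg.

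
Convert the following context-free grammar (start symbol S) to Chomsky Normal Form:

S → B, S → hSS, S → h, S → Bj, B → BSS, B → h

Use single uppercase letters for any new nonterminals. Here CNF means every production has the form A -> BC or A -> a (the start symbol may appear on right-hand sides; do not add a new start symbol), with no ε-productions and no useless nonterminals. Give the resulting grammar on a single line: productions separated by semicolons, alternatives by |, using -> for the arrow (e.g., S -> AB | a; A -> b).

No ε-productions.
After unit-elimination: S -> h | Bj | BSS | hSS; B -> h | BSS.
TERM: introduce C -> h, A -> j and substitute in every rule of length ≥2.
BIN: B -> BSS becomes B -> BD, D -> SS; S -> BSS becomes S -> BE, E -> SS; S -> CSS becomes S -> CF, F -> SS.

S -> h | BA | BE | CF; A -> j; B -> h | BD; C -> h; D -> SS; E -> SS; F -> SS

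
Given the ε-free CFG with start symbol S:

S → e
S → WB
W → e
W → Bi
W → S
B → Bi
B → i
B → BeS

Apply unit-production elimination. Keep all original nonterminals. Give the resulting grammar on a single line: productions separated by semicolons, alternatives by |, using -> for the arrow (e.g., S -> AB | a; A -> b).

S -> e | WB; B -> i | Bi | BeS; W -> e | Bi | WB

Unit productions: W->S.
Unit pairs (A ⇒* B via units): (W,S).
S: inherits non-unit rules of {S} → WB | e.
B: inherits non-unit rules of {B} → BeS | Bi | i.
W: inherits non-unit rules of {S, W} → Bi | WB | e.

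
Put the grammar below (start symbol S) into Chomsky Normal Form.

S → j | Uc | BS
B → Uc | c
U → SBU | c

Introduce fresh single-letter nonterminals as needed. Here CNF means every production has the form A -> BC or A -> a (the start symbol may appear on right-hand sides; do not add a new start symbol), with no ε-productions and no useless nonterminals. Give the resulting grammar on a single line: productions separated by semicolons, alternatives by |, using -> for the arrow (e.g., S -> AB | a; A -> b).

No ε-productions.
No unit productions to eliminate.
TERM: introduce A -> c and substitute in every rule of length ≥2.
BIN: U -> SBU becomes U -> SC, C -> BU.

S -> j | BS | UA; A -> c; B -> c | UA; C -> BU; U -> c | SC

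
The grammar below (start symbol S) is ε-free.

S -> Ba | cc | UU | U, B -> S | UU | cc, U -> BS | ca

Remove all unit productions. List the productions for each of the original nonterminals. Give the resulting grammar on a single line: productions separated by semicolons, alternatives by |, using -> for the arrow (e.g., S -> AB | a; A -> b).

S -> BS | Ba | UU | ca | cc; B -> BS | Ba | UU | ca | cc; U -> BS | ca

Unit productions: B->S, S->U.
Unit pairs (A ⇒* B via units): (B,S), (B,U), (S,U).
S: inherits non-unit rules of {S, U} → BS | Ba | UU | ca | cc.
B: inherits non-unit rules of {B, S, U} → BS | Ba | UU | ca | cc.
U: inherits non-unit rules of {U} → BS | ca.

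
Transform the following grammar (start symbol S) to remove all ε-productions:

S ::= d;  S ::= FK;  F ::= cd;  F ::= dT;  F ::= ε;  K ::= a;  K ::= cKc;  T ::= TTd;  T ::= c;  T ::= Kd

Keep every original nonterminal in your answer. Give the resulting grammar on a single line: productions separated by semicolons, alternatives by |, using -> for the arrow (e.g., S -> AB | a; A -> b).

Nullable set: {F}.
S -> FK: F nullable, giving FK | K.
Drop F -> ε.
Unchanged (no nullable symbols): S -> d; F -> cd; F -> dT; K -> a; K -> cKc; T -> Kd; T -> TTd; T -> c.

S -> K | d | FK; F -> cd | dT; K -> a | cKc; T -> c | Kd | TTd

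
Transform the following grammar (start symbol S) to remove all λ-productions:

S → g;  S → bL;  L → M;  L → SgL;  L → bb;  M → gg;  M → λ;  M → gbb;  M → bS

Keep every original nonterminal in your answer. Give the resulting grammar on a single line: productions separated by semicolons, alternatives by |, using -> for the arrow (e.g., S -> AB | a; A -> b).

S -> b | g | bL; L -> M | Sg | bb | SgL; M -> bS | gg | gbb

Nullable set: {L, M}.
S -> bL: L nullable, giving b | bL.
L -> M: M nullable, giving M.
L -> SgL: L nullable, giving Sg | SgL.
Drop M -> λ.
Unchanged (no nullable symbols): S -> g; L -> bb; M -> bS; M -> gbb; M -> gg.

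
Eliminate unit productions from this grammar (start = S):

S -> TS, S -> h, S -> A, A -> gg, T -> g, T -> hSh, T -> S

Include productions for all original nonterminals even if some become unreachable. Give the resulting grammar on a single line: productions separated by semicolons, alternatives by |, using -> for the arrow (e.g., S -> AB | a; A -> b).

Unit productions: S->A, T->S.
Unit pairs (A ⇒* B via units): (S,A), (T,A), (T,S).
S: inherits non-unit rules of {A, S} → TS | gg | h.
A: inherits non-unit rules of {A} → gg.
T: inherits non-unit rules of {A, S, T} → TS | g | gg | h | hSh.

S -> h | TS | gg; A -> gg; T -> g | h | TS | gg | hSh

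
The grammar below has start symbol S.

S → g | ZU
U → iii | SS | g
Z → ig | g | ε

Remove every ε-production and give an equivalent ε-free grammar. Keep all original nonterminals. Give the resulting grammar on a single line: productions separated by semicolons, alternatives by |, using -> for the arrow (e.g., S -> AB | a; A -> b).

S -> U | g | ZU; U -> g | SS | iii; Z -> g | ig

Nullable set: {Z}.
S -> ZU: Z nullable, giving U | ZU.
Drop Z -> ε.
Unchanged (no nullable symbols): S -> g; U -> SS; U -> g; U -> iii; Z -> g; Z -> ig.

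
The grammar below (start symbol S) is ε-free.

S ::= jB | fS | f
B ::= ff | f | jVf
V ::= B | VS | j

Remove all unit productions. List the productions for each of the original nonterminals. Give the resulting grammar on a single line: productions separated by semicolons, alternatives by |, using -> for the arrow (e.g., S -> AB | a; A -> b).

S -> f | fS | jB; B -> f | ff | jVf; V -> f | j | VS | ff | jVf

Unit productions: V->B.
Unit pairs (A ⇒* B via units): (V,B).
S: inherits non-unit rules of {S} → f | fS | jB.
B: inherits non-unit rules of {B} → f | ff | jVf.
V: inherits non-unit rules of {B, V} → VS | f | ff | j | jVf.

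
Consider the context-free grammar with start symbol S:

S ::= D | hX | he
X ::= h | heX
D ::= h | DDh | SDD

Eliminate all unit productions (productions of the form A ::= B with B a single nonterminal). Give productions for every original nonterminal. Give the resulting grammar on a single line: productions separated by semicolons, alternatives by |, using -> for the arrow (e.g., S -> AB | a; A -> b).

S -> h | hX | he | DDh | SDD; D -> h | DDh | SDD; X -> h | heX

Unit productions: S->D.
Unit pairs (A ⇒* B via units): (S,D).
S: inherits non-unit rules of {D, S} → DDh | SDD | h | hX | he.
D: inherits non-unit rules of {D} → DDh | SDD | h.
X: inherits non-unit rules of {X} → h | heX.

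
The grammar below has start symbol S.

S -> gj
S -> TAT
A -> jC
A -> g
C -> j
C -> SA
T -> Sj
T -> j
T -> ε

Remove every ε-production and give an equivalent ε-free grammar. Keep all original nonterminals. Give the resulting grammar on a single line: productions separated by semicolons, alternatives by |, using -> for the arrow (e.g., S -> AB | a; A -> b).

S -> A | AT | TA | gj | TAT; A -> g | jC; C -> j | SA; T -> j | Sj

Nullable set: {T}.
S -> TAT: T, T nullable, giving A | AT | TA | TAT.
Drop T -> ε.
Unchanged (no nullable symbols): S -> gj; A -> g; A -> jC; C -> SA; C -> j; T -> Sj; T -> j.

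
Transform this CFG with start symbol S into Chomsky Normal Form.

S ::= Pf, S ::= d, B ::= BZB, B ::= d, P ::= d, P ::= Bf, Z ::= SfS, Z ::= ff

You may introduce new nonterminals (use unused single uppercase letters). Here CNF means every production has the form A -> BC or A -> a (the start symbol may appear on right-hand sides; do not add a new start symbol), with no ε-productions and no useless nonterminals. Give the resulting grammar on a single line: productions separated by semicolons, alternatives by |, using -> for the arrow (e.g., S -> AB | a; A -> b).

No ε-productions.
No unit productions to eliminate.
TERM: introduce A -> f and substitute in every rule of length ≥2.
BIN: B -> BZB becomes B -> BC, C -> ZB; Z -> SAS becomes Z -> SD, D -> AS.

S -> d | PA; A -> f; B -> d | BC; C -> ZB; D -> AS; P -> d | BA; Z -> AA | SD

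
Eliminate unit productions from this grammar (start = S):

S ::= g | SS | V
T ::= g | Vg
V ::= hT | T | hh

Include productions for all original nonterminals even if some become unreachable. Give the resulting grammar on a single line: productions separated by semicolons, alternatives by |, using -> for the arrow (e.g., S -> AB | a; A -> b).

Unit productions: S->V, V->T.
Unit pairs (A ⇒* B via units): (S,T), (S,V), (V,T).
S: inherits non-unit rules of {S, T, V} → SS | Vg | g | hT | hh.
T: inherits non-unit rules of {T} → Vg | g.
V: inherits non-unit rules of {T, V} → Vg | g | hT | hh.

S -> g | SS | Vg | hT | hh; T -> g | Vg; V -> g | Vg | hT | hh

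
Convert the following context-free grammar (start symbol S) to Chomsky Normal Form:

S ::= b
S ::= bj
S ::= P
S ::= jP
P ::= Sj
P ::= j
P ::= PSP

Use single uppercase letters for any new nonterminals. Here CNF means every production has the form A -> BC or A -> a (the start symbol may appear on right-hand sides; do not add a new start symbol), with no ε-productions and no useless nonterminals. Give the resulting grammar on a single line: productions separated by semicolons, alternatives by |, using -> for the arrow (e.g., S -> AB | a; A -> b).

No ε-productions.
After unit-elimination: S -> b | j | Sj | bj | jP | PSP; P -> j | Sj | PSP.
TERM: introduce B -> b, A -> j and substitute in every rule of length ≥2.
BIN: P -> PSP becomes P -> PC, C -> SP; S -> PSP becomes S -> PD, D -> SP.

S -> b | j | AP | BA | PD | SA; A -> j; B -> b; C -> SP; D -> SP; P -> j | PC | SA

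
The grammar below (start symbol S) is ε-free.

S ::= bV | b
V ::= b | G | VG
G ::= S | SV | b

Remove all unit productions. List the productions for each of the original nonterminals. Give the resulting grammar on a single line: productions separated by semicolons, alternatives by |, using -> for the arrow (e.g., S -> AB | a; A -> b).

S -> b | bV; G -> b | SV | bV; V -> b | SV | VG | bV

Unit productions: G->S, V->G.
Unit pairs (A ⇒* B via units): (G,S), (V,G), (V,S).
S: inherits non-unit rules of {S} → b | bV.
G: inherits non-unit rules of {G, S} → SV | b | bV.
V: inherits non-unit rules of {G, S, V} → SV | VG | b | bV.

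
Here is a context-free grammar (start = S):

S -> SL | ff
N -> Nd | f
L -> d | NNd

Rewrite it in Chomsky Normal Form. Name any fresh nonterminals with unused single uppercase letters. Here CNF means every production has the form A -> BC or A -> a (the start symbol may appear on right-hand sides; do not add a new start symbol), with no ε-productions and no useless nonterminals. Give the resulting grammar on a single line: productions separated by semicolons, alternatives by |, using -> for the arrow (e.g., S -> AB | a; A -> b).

S -> BB | SL; A -> d; B -> f; C -> NA; L -> d | NC; N -> f | NA

No ε-productions.
No unit productions to eliminate.
TERM: introduce A -> d, B -> f and substitute in every rule of length ≥2.
BIN: L -> NNA becomes L -> NC, C -> NA.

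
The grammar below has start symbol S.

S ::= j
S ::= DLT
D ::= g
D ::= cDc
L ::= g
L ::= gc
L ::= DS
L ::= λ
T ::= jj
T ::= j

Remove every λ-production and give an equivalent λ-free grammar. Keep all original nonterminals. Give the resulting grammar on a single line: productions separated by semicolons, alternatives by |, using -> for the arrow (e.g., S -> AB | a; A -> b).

Nullable set: {L}.
S -> DLT: L nullable, giving DLT | DT.
Drop L -> λ.
Unchanged (no nullable symbols): S -> j; D -> cDc; D -> g; L -> DS; L -> g; L -> gc; T -> j; T -> jj.

S -> j | DT | DLT; D -> g | cDc; L -> g | DS | gc; T -> j | jj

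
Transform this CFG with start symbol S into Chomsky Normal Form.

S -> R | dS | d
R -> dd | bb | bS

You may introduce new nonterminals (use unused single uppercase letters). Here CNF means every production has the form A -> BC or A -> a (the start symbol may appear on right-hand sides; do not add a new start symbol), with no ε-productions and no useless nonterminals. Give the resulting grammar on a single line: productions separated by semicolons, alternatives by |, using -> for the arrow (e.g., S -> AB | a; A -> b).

S -> d | AA | AS | BB | BS; A -> b; B -> d

No ε-productions.
After unit-elimination: S -> d | bS | bb | dS | dd; R -> bS | bb | dd.
TERM: introduce A -> b, B -> d and substitute in every rule of length ≥2.
Drop unreachable/unproductive: R.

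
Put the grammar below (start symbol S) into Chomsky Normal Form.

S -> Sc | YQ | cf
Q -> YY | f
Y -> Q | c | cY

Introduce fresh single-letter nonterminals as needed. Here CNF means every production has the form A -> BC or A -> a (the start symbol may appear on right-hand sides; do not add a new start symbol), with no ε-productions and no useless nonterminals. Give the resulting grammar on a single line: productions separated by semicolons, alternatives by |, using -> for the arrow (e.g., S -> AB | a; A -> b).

S -> AB | SA | YQ; A -> c; B -> f; Q -> f | YY; Y -> c | f | AY | YY

No ε-productions.
After unit-elimination: S -> Sc | YQ | cf; Q -> f | YY; Y -> c | f | YY | cY.
TERM: introduce A -> c, B -> f and substitute in every rule of length ≥2.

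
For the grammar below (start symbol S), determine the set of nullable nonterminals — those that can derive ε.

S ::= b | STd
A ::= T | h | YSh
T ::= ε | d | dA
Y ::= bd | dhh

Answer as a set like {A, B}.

Directly nullable (have an ε-rule): {T}.
A is nullable via A -> T (every symbol on the right is already known nullable).
Not nullable: S, Y — each has a terminal in every rule's right-hand side or depends on a non-nullable symbol.

{A, T}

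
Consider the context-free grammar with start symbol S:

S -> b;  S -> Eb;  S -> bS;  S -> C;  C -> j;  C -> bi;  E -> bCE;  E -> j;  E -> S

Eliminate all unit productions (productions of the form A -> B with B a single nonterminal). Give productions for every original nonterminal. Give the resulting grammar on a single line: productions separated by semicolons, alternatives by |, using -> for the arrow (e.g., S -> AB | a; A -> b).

S -> b | j | Eb | bS | bi; C -> j | bi; E -> b | j | Eb | bS | bi | bCE

Unit productions: E->S, S->C.
Unit pairs (A ⇒* B via units): (E,C), (E,S), (S,C).
S: inherits non-unit rules of {C, S} → Eb | b | bS | bi | j.
C: inherits non-unit rules of {C} → bi | j.
E: inherits non-unit rules of {C, E, S} → Eb | b | bCE | bS | bi | j.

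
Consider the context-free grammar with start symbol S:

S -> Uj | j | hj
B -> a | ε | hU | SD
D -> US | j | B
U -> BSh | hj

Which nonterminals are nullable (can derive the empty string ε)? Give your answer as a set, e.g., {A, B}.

{B, D}

Directly nullable (have an ε-rule): {B}.
D is nullable via D -> B (every symbol on the right is already known nullable).
Not nullable: S, U — each has a terminal in every rule's right-hand side or depends on a non-nullable symbol.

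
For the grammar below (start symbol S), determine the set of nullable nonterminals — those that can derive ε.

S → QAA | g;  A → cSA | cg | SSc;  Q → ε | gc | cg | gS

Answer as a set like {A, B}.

Directly nullable (have an ε-rule): {Q}.
Not nullable: A, S — each has a terminal in every rule's right-hand side or depends on a non-nullable symbol.

{Q}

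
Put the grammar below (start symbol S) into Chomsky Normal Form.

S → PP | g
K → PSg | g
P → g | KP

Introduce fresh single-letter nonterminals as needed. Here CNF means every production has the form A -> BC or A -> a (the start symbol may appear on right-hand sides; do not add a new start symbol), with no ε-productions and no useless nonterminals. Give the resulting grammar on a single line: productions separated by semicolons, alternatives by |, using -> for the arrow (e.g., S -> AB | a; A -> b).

S -> g | PP; A -> g; B -> SA; K -> g | PB; P -> g | KP

No ε-productions.
No unit productions to eliminate.
TERM: introduce A -> g and substitute in every rule of length ≥2.
BIN: K -> PSA becomes K -> PB, B -> SA.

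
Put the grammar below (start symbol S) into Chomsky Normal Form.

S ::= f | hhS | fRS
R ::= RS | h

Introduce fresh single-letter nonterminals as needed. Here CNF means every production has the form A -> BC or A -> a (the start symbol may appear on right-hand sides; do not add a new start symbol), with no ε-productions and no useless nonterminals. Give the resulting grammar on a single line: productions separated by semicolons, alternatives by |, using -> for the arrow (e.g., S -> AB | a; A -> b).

S -> f | AC | BD; A -> f; B -> h; C -> RS; D -> BS; R -> h | RS

No ε-productions.
No unit productions to eliminate.
TERM: introduce A -> f, B -> h and substitute in every rule of length ≥2.
BIN: S -> ARS becomes S -> AC, C -> RS; S -> BBS becomes S -> BD, D -> BS.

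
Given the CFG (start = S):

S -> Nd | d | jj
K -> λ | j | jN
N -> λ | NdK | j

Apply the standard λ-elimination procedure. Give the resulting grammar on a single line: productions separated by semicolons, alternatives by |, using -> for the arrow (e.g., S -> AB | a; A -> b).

S -> d | Nd | jj; K -> j | jN; N -> d | j | Nd | dK | NdK

Nullable set: {K, N}.
S -> Nd: N nullable, giving Nd | d.
Drop K -> λ.
K -> jN: N nullable, giving j | jN.
Drop N -> λ.
N -> NdK: N, K nullable, giving Nd | NdK | d | dK.
Unchanged (no nullable symbols): S -> d; S -> jj; K -> j; N -> j.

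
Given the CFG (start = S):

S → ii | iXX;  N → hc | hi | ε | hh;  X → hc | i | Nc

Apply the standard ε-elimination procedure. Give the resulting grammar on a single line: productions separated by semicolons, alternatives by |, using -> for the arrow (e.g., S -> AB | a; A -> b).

S -> ii | iXX; N -> hc | hh | hi; X -> c | i | Nc | hc

Nullable set: {N}.
Drop N -> ε.
X -> Nc: N nullable, giving Nc | c.
Unchanged (no nullable symbols): S -> iXX; S -> ii; N -> hc; N -> hh; N -> hi; X -> hc; X -> i.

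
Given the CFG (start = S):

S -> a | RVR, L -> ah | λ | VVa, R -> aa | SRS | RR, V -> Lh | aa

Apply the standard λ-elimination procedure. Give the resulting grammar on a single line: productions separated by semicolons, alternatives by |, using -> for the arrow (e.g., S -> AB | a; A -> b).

S -> a | RVR; L -> ah | VVa; R -> RR | aa | SRS; V -> h | Lh | aa

Nullable set: {L}.
Drop L -> λ.
V -> Lh: L nullable, giving Lh | h.
Unchanged (no nullable symbols): S -> RVR; S -> a; L -> VVa; L -> ah; R -> RR; R -> SRS; R -> aa; V -> aa.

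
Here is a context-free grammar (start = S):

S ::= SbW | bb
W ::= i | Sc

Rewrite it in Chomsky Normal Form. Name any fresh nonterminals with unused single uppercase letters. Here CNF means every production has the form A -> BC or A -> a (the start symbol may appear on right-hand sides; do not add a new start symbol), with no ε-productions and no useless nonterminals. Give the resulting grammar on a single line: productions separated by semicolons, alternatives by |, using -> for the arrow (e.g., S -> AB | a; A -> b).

S -> AA | SC; A -> b; B -> c; C -> AW; W -> i | SB

No ε-productions.
No unit productions to eliminate.
TERM: introduce A -> b, B -> c and substitute in every rule of length ≥2.
BIN: S -> SAW becomes S -> SC, C -> AW.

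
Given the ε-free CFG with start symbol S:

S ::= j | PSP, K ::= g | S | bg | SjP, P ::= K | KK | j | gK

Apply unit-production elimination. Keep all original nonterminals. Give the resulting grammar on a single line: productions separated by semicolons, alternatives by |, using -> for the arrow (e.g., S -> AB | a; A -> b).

S -> j | PSP; K -> g | j | bg | PSP | SjP; P -> g | j | KK | bg | gK | PSP | SjP

Unit productions: K->S, P->K.
Unit pairs (A ⇒* B via units): (K,S), (P,K), (P,S).
S: inherits non-unit rules of {S} → PSP | j.
K: inherits non-unit rules of {K, S} → PSP | SjP | bg | g | j.
P: inherits non-unit rules of {K, P, S} → KK | PSP | SjP | bg | g | gK | j.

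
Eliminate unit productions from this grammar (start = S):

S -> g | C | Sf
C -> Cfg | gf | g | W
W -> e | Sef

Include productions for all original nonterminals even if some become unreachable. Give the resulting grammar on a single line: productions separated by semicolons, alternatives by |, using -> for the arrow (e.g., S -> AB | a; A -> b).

S -> e | g | Sf | gf | Cfg | Sef; C -> e | g | gf | Cfg | Sef; W -> e | Sef

Unit productions: C->W, S->C.
Unit pairs (A ⇒* B via units): (C,W), (S,C), (S,W).
S: inherits non-unit rules of {C, S, W} → Cfg | Sef | Sf | e | g | gf.
C: inherits non-unit rules of {C, W} → Cfg | Sef | e | g | gf.
W: inherits non-unit rules of {W} → Sef | e.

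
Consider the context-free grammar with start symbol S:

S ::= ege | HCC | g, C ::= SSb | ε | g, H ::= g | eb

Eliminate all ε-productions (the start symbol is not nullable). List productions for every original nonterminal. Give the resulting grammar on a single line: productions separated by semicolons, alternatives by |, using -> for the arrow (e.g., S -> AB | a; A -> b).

S -> H | g | HC | HCC | ege; C -> g | SSb; H -> g | eb

Nullable set: {C}.
S -> HCC: C, C nullable, giving H | HC | HCC.
Drop C -> ε.
Unchanged (no nullable symbols): S -> ege; S -> g; C -> SSb; C -> g; H -> eb; H -> g.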